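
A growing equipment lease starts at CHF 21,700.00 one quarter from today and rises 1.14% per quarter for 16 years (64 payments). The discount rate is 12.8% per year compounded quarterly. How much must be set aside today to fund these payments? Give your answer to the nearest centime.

CHF 763,556.51

Periodic rate r = 0.128/4 per quarter; n is counted in quarters.
Growing ordinary annuity: PV = PMT₁ × [1 − ((1+g)/(1+r))^n] / (r − g) = 21,700 × [1 − ((1+0.0114)/(1+r))^64] / (r − 0.0114) = CHF 763,556.51.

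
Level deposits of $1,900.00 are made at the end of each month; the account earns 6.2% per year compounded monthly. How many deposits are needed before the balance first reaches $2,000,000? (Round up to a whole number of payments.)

Periodic rate r = 0.062/12 per month; n is counted in months.
Ordinary annuity FV: 2,000,000 = 1,900 × [((1+r)^n − 1)/r].
(1+r)^n = 1 + 2,000,000 × r / 1,900, so n = ln(1 + 2,000,000·r/1,900) / ln(1+r) = 361.38.
Round up to a whole number of payments: n = 362.

362 payments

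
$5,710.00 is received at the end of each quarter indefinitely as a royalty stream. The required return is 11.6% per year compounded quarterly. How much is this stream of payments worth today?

$196,896.55

Periodic rate r = 0.116/4 per quarter.
Level perpetuity: PV = PMT / r = 5,710 / (0.116/4) = $196,896.55.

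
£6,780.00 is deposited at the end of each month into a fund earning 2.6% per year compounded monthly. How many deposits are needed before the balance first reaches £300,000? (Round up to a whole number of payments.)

Periodic rate r = 0.026/12 per month; n is counted in months.
Ordinary annuity FV: 300,000 = 6,780 × [((1+r)^n − 1)/r].
(1+r)^n = 1 + 300,000 × r / 6,780, so n = ln(1 + 300,000·r/6,780) / ln(1+r) = 42.30.
Round up to a whole number of payments: n = 43.

43 payments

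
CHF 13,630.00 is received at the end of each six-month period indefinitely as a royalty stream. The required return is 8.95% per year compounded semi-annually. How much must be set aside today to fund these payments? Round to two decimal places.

Periodic rate r = 0.0895/2 per half-year.
Level perpetuity: PV = PMT / r = 13,630 / (0.0895/2) = CHF 304,581.01.

CHF 304,581.01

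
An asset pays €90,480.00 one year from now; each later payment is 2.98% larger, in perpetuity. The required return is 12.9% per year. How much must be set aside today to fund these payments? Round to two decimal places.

€912,096.77

Periodic rate r = 0.129 per year.
Growing perpetuity (Gordon): PV = PMT₁ / (r − g) = 90,480 / (r − 0.0298) = €912,096.77.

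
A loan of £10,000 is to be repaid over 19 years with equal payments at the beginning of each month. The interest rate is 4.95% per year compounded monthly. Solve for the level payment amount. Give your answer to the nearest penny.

Level annuity due; solve PV = PMT × [(1 − (1+r)^−n)/r] × (1+r) for PMT.
Periodic rate r = 0.0495/12 per month; n is counted in months.
With n = 228: PMT = 10,000 / ([(1 − (1+r)^−n)/r] × (1+r)) = £67.48

£67.48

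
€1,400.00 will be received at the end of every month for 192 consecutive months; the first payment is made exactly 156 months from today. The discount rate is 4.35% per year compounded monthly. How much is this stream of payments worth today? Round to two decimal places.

€110,383.30

Ordinary annuity of 192 payments, first payment at period 156.
Periodic rate r = 0.0435/12 per month; n is counted in months.
The ordinary-annuity PV formula values the stream one period before the first payment (period 155); discount that back 155 periods:
PV₀ = 1,400 × [1 − (1+r)^−192] / r × (1+r)^−155 = €110,383.30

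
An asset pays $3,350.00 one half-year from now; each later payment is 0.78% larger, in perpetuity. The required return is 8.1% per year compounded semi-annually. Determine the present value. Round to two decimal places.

$102,446.48

Periodic rate r = 0.081/2 per half-year.
Growing perpetuity (Gordon): PV = PMT₁ / (r − g) = 3,350 / (r − 0.0078) = $102,446.48.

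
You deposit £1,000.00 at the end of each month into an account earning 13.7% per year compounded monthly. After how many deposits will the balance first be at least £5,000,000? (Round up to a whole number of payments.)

Periodic rate r = 0.137/12 per month; n is counted in months.
Ordinary annuity FV: 5,000,000 = 1,000 × [((1+r)^n − 1)/r].
(1+r)^n = 1 + 5,000,000 × r / 1,000, so n = ln(1 + 5,000,000·r/1,000) / ln(1+r) = 357.81.
Round up to a whole number of payments: n = 358.

358 payments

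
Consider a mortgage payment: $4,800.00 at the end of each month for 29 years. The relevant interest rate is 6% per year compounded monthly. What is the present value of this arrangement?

This is an ordinary annuity: 348 payments of $4,800.00 at the end of each month.
Periodic rate r = 0.06/12 per month; n is counted in months.
PV = PMT × [(1 − (1+r)^−n)/r] = 4,800 × [1 − (1+r)^−348] / r = $790,768.29

$790,768.29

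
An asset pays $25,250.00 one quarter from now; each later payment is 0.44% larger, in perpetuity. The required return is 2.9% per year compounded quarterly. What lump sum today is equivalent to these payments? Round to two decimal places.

Periodic rate r = 0.029/4 per quarter.
Growing perpetuity (Gordon): PV = PMT₁ / (r − g) = 25,250 / (r − 0.0044) = $8,859,649.12.

$8,859,649.12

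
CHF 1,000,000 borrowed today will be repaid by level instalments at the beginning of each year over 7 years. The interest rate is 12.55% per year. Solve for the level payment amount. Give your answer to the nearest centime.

Level annuity due; solve PV = PMT × [(1 − (1+r)^−n)/r] × (1+r) for PMT.
Periodic rate r = 0.1255 per year.
With n = 7: PMT = 1,000,000 / ([(1 − (1+r)^−n)/r] × (1+r)) = CHF 198,092.27

CHF 198,092.27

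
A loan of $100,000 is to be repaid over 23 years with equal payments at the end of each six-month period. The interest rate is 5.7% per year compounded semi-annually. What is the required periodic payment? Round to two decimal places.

$3,928.53

Level ordinary annuity; solve PV = PMT × [(1 − (1+r)^−n)/r] for PMT.
Periodic rate r = 0.057/2 per half-year; n is counted in half-years.
With n = 46: PMT = 100,000 / ([(1 − (1+r)^−n)/r]) = $3,928.53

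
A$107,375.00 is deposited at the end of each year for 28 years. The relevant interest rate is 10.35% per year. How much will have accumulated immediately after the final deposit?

A$15,315,215.49

This is an ordinary annuity: 28 deposits of A$107,375.00 at the end of each year.
Periodic rate r = 0.1035 per year.
FV = PMT × [((1+r)^n − 1)/r] = 107,375 × [(1+r)^28 − 1] / r = A$15,315,215.49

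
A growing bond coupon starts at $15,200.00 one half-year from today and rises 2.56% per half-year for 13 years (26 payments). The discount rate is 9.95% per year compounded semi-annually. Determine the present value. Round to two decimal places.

$285,745.27

Periodic rate r = 0.0995/2 per half-year; n is counted in half-years.
Growing ordinary annuity: PV = PMT₁ × [1 − ((1+g)/(1+r))^n] / (r − g) = 15,200 × [1 − ((1+0.0256)/(1+r))^26] / (r − 0.0256) = $285,745.27.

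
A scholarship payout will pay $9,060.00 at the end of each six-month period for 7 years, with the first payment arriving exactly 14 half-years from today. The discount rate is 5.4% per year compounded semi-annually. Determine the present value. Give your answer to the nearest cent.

Ordinary annuity of 14 payments, first payment at period 14.
Periodic rate r = 0.054/2 per half-year; n is counted in half-years.
The ordinary-annuity PV formula values the stream one period before the first payment (period 13); discount that back 13 periods:
PV₀ = 9,060 × [1 − (1+r)^−14] / r × (1+r)^−13 = $73,886.29

$73,886.29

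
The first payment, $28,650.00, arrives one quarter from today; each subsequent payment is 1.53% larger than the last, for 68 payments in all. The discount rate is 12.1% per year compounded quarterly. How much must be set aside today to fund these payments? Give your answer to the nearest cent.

Periodic rate r = 0.121/4 per quarter; n is counted in quarters.
Growing ordinary annuity: PV = PMT₁ × [1 − ((1+g)/(1+r))^n] / (r − g) = 28,650 × [1 − ((1+0.0153)/(1+r))^68] / (r − 0.0153) = $1,207,131.47.

$1,207,131.47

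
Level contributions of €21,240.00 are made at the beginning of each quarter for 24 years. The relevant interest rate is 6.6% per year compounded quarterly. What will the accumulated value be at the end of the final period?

€4,987,806.18

This is an annuity due: 96 deposits of €21,240.00 at the beginning of each quarter.
Periodic rate r = 0.066/4 per quarter; n is counted in quarters.
FV = PMT × [((1+r)^n − 1)/r] × (1+r) = 21,240 × [(1+r)^96 − 1] / r × (1+r) = €4,987,806.18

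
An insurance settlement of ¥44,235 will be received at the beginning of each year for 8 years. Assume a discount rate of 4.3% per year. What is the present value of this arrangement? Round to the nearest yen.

¥306,817

This is an annuity due: 8 payments of ¥44,235 at the beginning of each year.
Periodic rate r = 0.043 per year.
PV = PMT × [(1 − (1+r)^−n)/r] × (1+r) = 44,235 × [1 − (1+r)^−8] / r × (1+r) = ¥306,817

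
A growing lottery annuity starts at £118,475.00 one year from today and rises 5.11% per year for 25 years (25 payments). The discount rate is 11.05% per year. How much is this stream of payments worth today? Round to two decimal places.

£1,489,893.93

Periodic rate r = 0.1105 per year.
Growing ordinary annuity: PV = PMT₁ × [1 − ((1+g)/(1+r))^n] / (r − g) = 118,475 × [1 − ((1+0.0511)/(1+r))^25] / (r − 0.0511) = £1,489,893.93.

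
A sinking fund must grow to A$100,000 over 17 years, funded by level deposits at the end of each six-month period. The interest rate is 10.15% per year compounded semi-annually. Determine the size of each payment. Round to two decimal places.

A$1,158.03

Level ordinary annuity; solve FV = PMT × [((1+r)^n − 1)/r] for PMT.
Periodic rate r = 0.1015/2 per half-year; n is counted in half-years.
With n = 34: PMT = 100,000 / ([((1+r)^n − 1)/r]) = A$1,158.03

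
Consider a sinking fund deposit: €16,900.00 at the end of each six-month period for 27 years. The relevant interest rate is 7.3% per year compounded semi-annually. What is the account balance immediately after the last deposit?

€2,745,740.04

This is an ordinary annuity: 54 deposits of €16,900.00 at the end of each six-month period.
Periodic rate r = 0.073/2 per half-year; n is counted in half-years.
FV = PMT × [((1+r)^n − 1)/r] = 16,900 × [(1+r)^54 − 1] / r = €2,745,740.04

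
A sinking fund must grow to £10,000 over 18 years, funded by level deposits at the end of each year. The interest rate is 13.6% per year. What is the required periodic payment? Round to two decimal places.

Level ordinary annuity; solve FV = PMT × [((1+r)^n − 1)/r] for PMT.
Periodic rate r = 0.136 per year.
With n = 18: PMT = 10,000 / ([((1+r)^n − 1)/r]) = £152.35

£152.35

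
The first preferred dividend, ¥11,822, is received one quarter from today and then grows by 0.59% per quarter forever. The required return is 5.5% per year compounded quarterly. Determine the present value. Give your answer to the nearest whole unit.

¥1,505,987

Periodic rate r = 0.055/4 per quarter.
Growing perpetuity (Gordon): PV = PMT₁ / (r − g) = 11,822 / (r − 0.0059) = ¥1,505,987.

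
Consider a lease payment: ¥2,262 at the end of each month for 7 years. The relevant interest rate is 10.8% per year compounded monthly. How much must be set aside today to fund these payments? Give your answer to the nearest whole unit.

This is an ordinary annuity: 84 payments of ¥2,262 at the end of each month.
Periodic rate r = 0.108/12 per month; n is counted in months.
PV = PMT × [(1 − (1+r)^−n)/r] = 2,262 × [1 − (1+r)^−84] / r = ¥132,922

¥132,922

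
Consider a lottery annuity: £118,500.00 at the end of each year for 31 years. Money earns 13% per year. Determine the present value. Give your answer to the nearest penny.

£890,915.87

This is an ordinary annuity: 31 payments of £118,500.00 at the end of each year.
Periodic rate r = 0.13 per year.
PV = PMT × [(1 − (1+r)^−n)/r] = 118,500 × [1 − (1+r)^−31] / r = £890,915.87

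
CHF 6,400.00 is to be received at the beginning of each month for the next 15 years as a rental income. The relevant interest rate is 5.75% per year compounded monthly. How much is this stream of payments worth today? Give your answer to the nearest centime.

CHF 774,396.50

This is an annuity due: 180 payments of CHF 6,400.00 at the beginning of each month.
Periodic rate r = 0.0575/12 per month; n is counted in months.
PV = PMT × [(1 − (1+r)^−n)/r] × (1+r) = 6,400 × [1 − (1+r)^−180] / r × (1+r) = CHF 774,396.50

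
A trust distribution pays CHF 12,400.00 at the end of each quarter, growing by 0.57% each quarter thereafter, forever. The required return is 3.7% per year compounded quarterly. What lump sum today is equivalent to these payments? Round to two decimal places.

Periodic rate r = 0.037/4 per quarter.
Growing perpetuity (Gordon): PV = PMT₁ / (r − g) = 12,400 / (r − 0.0057) = CHF 3,492,957.75.

CHF 3,492,957.75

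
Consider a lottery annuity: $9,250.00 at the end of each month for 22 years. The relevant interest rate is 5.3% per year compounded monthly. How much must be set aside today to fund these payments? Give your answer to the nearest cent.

This is an ordinary annuity: 264 payments of $9,250.00 at the end of each month.
Periodic rate r = 0.053/12 per month; n is counted in months.
PV = PMT × [(1 − (1+r)^−n)/r] = 9,250 × [1 − (1+r)^−264] / r = $1,440,042.92

$1,440,042.92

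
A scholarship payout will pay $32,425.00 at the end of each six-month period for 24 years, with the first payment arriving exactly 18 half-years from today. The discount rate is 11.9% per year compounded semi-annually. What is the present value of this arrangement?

Ordinary annuity of 48 payments, first payment at period 18.
Periodic rate r = 0.119/2 per half-year; n is counted in half-years.
The ordinary-annuity PV formula values the stream one period before the first payment (period 17); discount that back 17 periods:
PV₀ = 32,425 × [1 − (1+r)^−48] / r × (1+r)^−17 = $191,278.57

$191,278.57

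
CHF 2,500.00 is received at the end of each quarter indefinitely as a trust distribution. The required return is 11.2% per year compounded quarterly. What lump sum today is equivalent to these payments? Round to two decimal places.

Periodic rate r = 0.112/4 per quarter.
Level perpetuity: PV = PMT / r = 2,500 / (0.112/4) = CHF 89,285.71.

CHF 89,285.71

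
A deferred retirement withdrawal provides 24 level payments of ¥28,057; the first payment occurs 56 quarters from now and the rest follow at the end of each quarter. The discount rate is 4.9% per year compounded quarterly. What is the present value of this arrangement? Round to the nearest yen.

Ordinary annuity of 24 payments, first payment at period 56.
Periodic rate r = 0.049/4 per quarter; n is counted in quarters.
The ordinary-annuity PV formula values the stream one period before the first payment (period 55); discount that back 55 periods:
PV₀ = 28,057 × [1 − (1+r)^−24] / r × (1+r)^−55 = ¥297,077

¥297,077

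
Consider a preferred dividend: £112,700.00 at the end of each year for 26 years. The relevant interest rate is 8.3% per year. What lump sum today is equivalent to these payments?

£1,187,024.21

This is an ordinary annuity: 26 payments of £112,700.00 at the end of each year.
Periodic rate r = 0.083 per year.
PV = PMT × [(1 − (1+r)^−n)/r] = 112,700 × [1 − (1+r)^−26] / r = £1,187,024.21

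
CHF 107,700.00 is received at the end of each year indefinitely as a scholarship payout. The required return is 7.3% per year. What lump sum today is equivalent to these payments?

Periodic rate r = 0.073 per year.
Level perpetuity: PV = PMT / r = 107,700 / (0.073) = CHF 1,475,342.47.

CHF 1,475,342.47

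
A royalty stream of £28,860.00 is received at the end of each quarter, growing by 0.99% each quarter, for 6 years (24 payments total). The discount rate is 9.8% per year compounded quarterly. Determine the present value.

Periodic rate r = 0.098/4 per quarter; n is counted in quarters.
Growing ordinary annuity: PV = PMT₁ × [1 − ((1+g)/(1+r))^n] / (r − g) = 28,860 × [1 − ((1+0.0099)/(1+r))^24] / (r − 0.0099) = £576,037.58.

£576,037.58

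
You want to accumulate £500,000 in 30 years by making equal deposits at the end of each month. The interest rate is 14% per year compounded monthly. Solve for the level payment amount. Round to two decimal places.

£91.03

Level ordinary annuity; solve FV = PMT × [((1+r)^n − 1)/r] for PMT.
Periodic rate r = 0.14/12 per month; n is counted in months.
With n = 360: PMT = 500,000 / ([((1+r)^n − 1)/r]) = £91.03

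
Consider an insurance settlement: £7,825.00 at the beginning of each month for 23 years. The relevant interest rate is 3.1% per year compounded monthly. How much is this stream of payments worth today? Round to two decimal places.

This is an annuity due: 276 payments of £7,825.00 at the beginning of each month.
Periodic rate r = 0.031/12 per month; n is counted in months.
PV = PMT × [(1 − (1+r)^−n)/r] × (1+r) = 7,825 × [1 − (1+r)^−276] / r × (1+r) = £1,546,907.26

£1,546,907.26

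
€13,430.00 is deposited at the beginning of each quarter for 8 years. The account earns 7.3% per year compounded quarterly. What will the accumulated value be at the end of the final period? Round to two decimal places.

This is an annuity due: 32 deposits of €13,430.00 at the beginning of each quarter.
Periodic rate r = 0.073/4 per quarter; n is counted in quarters.
FV = PMT × [((1+r)^n − 1)/r] × (1+r) = 13,430 × [(1+r)^32 − 1] / r × (1+r) = €587,302.69

€587,302.69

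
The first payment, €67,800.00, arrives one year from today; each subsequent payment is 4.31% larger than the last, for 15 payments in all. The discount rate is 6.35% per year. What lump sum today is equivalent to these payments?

Periodic rate r = 0.0635 per year.
Growing ordinary annuity: PV = PMT₁ × [1 − ((1+g)/(1+r))^n] / (r − g) = 67,800 × [1 − ((1+0.0431)/(1+r))^15] / (r − 0.0431) = €837,957.72.

€837,957.72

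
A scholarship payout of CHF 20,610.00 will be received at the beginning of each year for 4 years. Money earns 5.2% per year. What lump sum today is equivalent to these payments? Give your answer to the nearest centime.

This is an annuity due: 4 payments of CHF 20,610.00 at the beginning of each year.
Periodic rate r = 0.052 per year.
PV = PMT × [(1 − (1+r)^−n)/r] × (1+r) = 20,610 × [1 − (1+r)^−4] / r × (1+r) = CHF 76,526.46

CHF 76,526.46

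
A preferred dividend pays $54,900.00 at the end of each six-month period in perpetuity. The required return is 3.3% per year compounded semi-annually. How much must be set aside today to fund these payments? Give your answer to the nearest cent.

$3,327,272.73

Periodic rate r = 0.033/2 per half-year.
Level perpetuity: PV = PMT / r = 54,900 / (0.033/2) = $3,327,272.73.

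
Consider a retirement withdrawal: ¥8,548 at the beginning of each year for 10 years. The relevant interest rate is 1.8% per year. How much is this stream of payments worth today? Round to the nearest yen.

This is an annuity due: 10 payments of ¥8,548 at the beginning of each year.
Periodic rate r = 0.018 per year.
PV = PMT × [(1 − (1+r)^−n)/r] × (1+r) = 8,548 × [1 − (1+r)^−10] / r × (1+r) = ¥78,990

¥78,990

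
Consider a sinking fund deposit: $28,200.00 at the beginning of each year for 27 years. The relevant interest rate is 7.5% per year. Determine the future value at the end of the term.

This is an annuity due: 27 deposits of $28,200.00 at the beginning of each year.
Periodic rate r = 0.075 per year.
FV = PMT × [((1+r)^n − 1)/r] × (1+r) = 28,200 × [(1+r)^27 − 1] / r × (1+r) = $2,444,356.54

$2,444,356.54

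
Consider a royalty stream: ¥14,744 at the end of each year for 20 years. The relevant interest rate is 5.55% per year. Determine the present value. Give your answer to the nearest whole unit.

This is an ordinary annuity: 20 payments of ¥14,744 at the end of each year.
Periodic rate r = 0.0555 per year.
PV = PMT × [(1 − (1+r)^−n)/r] = 14,744 × [1 − (1+r)^−20] / r = ¥175,468

¥175,468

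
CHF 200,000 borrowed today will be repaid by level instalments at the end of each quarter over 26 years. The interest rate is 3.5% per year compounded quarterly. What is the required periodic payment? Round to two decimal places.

CHF 2,936.84

Level ordinary annuity; solve PV = PMT × [(1 − (1+r)^−n)/r] for PMT.
Periodic rate r = 0.035/4 per quarter; n is counted in quarters.
With n = 104: PMT = 200,000 / ([(1 − (1+r)^−n)/r]) = CHF 2,936.84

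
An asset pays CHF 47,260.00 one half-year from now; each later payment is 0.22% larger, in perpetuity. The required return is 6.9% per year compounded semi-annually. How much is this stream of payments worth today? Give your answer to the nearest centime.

CHF 1,463,157.89

Periodic rate r = 0.069/2 per half-year.
Growing perpetuity (Gordon): PV = PMT₁ / (r − g) = 47,260 / (r − 0.0022) = CHF 1,463,157.89.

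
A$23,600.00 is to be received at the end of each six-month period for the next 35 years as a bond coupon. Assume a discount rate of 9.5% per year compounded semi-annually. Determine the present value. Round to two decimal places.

A$477,547.49

This is an ordinary annuity: 70 payments of A$23,600.00 at the end of each six-month period.
Periodic rate r = 0.095/2 per half-year; n is counted in half-years.
PV = PMT × [(1 − (1+r)^−n)/r] = 23,600 × [1 − (1+r)^−70] / r = A$477,547.49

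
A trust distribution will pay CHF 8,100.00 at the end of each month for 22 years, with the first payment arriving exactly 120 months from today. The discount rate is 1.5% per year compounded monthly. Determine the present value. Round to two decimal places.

CHF 1,568,950.42

Ordinary annuity of 264 payments, first payment at period 120.
Periodic rate r = 0.015/12 per month; n is counted in months.
The ordinary-annuity PV formula values the stream one period before the first payment (period 119); discount that back 119 periods:
PV₀ = 8,100 × [1 − (1+r)^−264] / r × (1+r)^−119 = CHF 1,568,950.42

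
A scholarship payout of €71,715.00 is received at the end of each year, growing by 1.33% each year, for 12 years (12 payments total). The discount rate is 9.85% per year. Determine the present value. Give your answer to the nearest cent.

Periodic rate r = 0.0985 per year.
Growing ordinary annuity: PV = PMT₁ × [1 − ((1+g)/(1+r))^n] / (r − g) = 71,715 × [1 − ((1+0.0133)/(1+r))^12] / (r − 0.0133) = €522,258.22.

€522,258.22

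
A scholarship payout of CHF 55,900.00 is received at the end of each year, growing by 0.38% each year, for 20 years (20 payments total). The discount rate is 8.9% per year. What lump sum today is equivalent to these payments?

CHF 527,468.50

Periodic rate r = 0.089 per year.
Growing ordinary annuity: PV = PMT₁ × [1 − ((1+g)/(1+r))^n] / (r − g) = 55,900 × [1 − ((1+0.0038)/(1+r))^20] / (r − 0.0038) = CHF 527,468.50.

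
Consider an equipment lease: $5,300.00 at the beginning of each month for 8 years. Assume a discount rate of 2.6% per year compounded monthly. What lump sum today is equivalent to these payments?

$459,917.72

This is an annuity due: 96 payments of $5,300.00 at the beginning of each month.
Periodic rate r = 0.026/12 per month; n is counted in months.
PV = PMT × [(1 − (1+r)^−n)/r] × (1+r) = 5,300 × [1 − (1+r)^−96] / r × (1+r) = $459,917.72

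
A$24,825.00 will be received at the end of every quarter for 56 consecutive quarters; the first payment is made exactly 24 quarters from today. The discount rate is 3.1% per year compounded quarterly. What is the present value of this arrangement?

A$941,420.36

Ordinary annuity of 56 payments, first payment at period 24.
Periodic rate r = 0.031/4 per quarter; n is counted in quarters.
The ordinary-annuity PV formula values the stream one period before the first payment (period 23); discount that back 23 periods:
PV₀ = 24,825 × [1 − (1+r)^−56] / r × (1+r)^−23 = A$941,420.36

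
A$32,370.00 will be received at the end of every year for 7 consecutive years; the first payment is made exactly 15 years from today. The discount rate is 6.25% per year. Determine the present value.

Ordinary annuity of 7 payments, first payment at period 15.
Periodic rate r = 0.0625 per year.
The ordinary-annuity PV formula values the stream one period before the first payment (period 14); discount that back 14 periods:
PV₀ = 32,370 × [1 − (1+r)^−7] / r × (1+r)^−14 = A$76,649.15

A$76,649.15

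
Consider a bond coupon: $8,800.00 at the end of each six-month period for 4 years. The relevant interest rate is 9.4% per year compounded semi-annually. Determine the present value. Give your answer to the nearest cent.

$57,572.45

This is an ordinary annuity: 8 payments of $8,800.00 at the end of each six-month period.
Periodic rate r = 0.094/2 per half-year; n is counted in half-years.
PV = PMT × [(1 − (1+r)^−n)/r] = 8,800 × [1 − (1+r)^−8] / r = $57,572.45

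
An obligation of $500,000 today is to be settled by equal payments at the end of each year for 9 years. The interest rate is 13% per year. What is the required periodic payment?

$97,434.45

Level ordinary annuity; solve PV = PMT × [(1 − (1+r)^−n)/r] for PMT.
Periodic rate r = 0.13 per year.
With n = 9: PMT = 500,000 / ([(1 − (1+r)^−n)/r]) = $97,434.45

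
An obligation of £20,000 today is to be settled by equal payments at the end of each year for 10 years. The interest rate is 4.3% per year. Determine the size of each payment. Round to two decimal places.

Level ordinary annuity; solve PV = PMT × [(1 − (1+r)^−n)/r] for PMT.
Periodic rate r = 0.043 per year.
With n = 10: PMT = 20,000 / ([(1 − (1+r)^−n)/r]) = £2,502.78

£2,502.78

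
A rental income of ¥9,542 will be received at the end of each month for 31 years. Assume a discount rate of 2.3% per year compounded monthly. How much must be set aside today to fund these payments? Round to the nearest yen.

This is an ordinary annuity: 372 payments of ¥9,542 at the end of each month.
Periodic rate r = 0.023/12 per month; n is counted in months.
PV = PMT × [(1 − (1+r)^−n)/r] = 9,542 × [1 − (1+r)^−372] / r = ¥2,536,482

¥2,536,482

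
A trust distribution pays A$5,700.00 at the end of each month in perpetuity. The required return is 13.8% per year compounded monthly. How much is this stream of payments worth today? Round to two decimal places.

A$495,652.17

Periodic rate r = 0.138/12 per month.
Level perpetuity: PV = PMT / r = 5,700 / (0.138/12) = A$495,652.17.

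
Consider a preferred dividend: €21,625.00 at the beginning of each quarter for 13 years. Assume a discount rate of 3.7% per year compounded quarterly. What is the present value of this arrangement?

€897,697.29

This is an annuity due: 52 payments of €21,625.00 at the beginning of each quarter.
Periodic rate r = 0.037/4 per quarter; n is counted in quarters.
PV = PMT × [(1 − (1+r)^−n)/r] × (1+r) = 21,625 × [1 − (1+r)^−52] / r × (1+r) = €897,697.29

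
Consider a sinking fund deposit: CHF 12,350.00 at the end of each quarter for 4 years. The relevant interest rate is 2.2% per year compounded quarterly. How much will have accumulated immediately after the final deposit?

This is an ordinary annuity: 16 deposits of CHF 12,350.00 at the end of each quarter.
Periodic rate r = 0.022/4 per quarter; n is counted in quarters.
FV = PMT × [((1+r)^n − 1)/r] = 12,350 × [(1+r)^16 − 1] / r = CHF 205,964.00

CHF 205,964.00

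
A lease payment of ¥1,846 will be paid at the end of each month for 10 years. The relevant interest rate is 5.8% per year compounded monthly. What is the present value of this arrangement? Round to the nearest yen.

¥167,789

This is an ordinary annuity: 120 payments of ¥1,846 at the end of each month.
Periodic rate r = 0.058/12 per month; n is counted in months.
PV = PMT × [(1 − (1+r)^−n)/r] = 1,846 × [1 − (1+r)^−120] / r = ¥167,789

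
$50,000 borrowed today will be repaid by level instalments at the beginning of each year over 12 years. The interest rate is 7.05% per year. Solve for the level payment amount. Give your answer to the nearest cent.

$5,896.20

Level annuity due; solve PV = PMT × [(1 − (1+r)^−n)/r] × (1+r) for PMT.
Periodic rate r = 0.0705 per year.
With n = 12: PMT = 50,000 / ([(1 − (1+r)^−n)/r] × (1+r)) = $5,896.20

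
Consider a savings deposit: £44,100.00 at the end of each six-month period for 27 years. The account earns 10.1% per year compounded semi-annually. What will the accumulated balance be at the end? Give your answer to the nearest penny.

This is an ordinary annuity: 54 deposits of £44,100.00 at the end of each six-month period.
Periodic rate r = 0.101/2 per half-year; n is counted in half-years.
FV = PMT × [((1+r)^n − 1)/r] = 44,100 × [(1+r)^54 − 1] / r = £11,615,922.75

£11,615,922.75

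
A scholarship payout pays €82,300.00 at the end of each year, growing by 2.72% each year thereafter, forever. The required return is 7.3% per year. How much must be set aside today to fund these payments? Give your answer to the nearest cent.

€1,796,943.23

Periodic rate r = 0.073 per year.
Growing perpetuity (Gordon): PV = PMT₁ / (r − g) = 82,300 / (r − 0.0272) = €1,796,943.23.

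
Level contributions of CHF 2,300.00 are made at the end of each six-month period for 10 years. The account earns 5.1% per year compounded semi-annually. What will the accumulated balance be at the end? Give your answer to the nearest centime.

This is an ordinary annuity: 20 deposits of CHF 2,300.00 at the end of each six-month period.
Periodic rate r = 0.051/2 per half-year; n is counted in half-years.
FV = PMT × [((1+r)^n − 1)/r] = 2,300 × [(1+r)^20 − 1] / r = CHF 59,049.32

CHF 59,049.32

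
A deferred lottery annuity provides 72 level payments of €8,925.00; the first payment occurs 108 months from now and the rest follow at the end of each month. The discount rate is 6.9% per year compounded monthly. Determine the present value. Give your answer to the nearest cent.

€284,248.78

Ordinary annuity of 72 payments, first payment at period 108.
Periodic rate r = 0.069/12 per month; n is counted in months.
The ordinary-annuity PV formula values the stream one period before the first payment (period 107); discount that back 107 periods:
PV₀ = 8,925 × [1 − (1+r)^−72] / r × (1+r)^−107 = €284,248.78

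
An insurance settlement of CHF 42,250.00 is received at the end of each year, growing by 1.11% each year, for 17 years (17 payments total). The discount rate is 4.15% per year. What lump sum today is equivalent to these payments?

CHF 549,868.28

Periodic rate r = 0.0415 per year.
Growing ordinary annuity: PV = PMT₁ × [1 − ((1+g)/(1+r))^n] / (r − g) = 42,250 × [1 − ((1+0.0111)/(1+r))^17] / (r − 0.0111) = CHF 549,868.28.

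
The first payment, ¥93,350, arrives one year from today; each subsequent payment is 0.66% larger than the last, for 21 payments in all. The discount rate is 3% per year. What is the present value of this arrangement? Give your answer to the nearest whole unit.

Periodic rate r = 0.03 per year.
Growing ordinary annuity: PV = PMT₁ × [1 − ((1+g)/(1+r))^n] / (r − g) = 93,350 × [1 − ((1+0.0066)/(1+r))^21] / (r − 0.0066) = ¥1,527,179.

¥1,527,179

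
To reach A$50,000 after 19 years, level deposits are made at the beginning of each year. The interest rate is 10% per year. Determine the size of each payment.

Level annuity due; solve FV = PMT × [((1+r)^n − 1)/r] × (1+r) for PMT.
Periodic rate r = 0.1 per year.
With n = 19: PMT = 50,000 / ([((1+r)^n − 1)/r] × (1+r)) = A$888.49

A$888.49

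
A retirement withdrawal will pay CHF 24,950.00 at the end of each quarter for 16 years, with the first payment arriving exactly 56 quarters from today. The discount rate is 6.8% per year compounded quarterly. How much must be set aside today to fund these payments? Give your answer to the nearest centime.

Ordinary annuity of 64 payments, first payment at period 56.
Periodic rate r = 0.068/4 per quarter; n is counted in quarters.
The ordinary-annuity PV formula values the stream one period before the first payment (period 55); discount that back 55 periods:
PV₀ = 24,950 × [1 − (1+r)^−64] / r × (1+r)^−55 = CHF 383,286.40

CHF 383,286.40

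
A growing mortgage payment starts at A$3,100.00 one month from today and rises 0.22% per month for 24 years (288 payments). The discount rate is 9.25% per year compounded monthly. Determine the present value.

Periodic rate r = 0.0925/12 per month; n is counted in months.
Growing ordinary annuity: PV = PMT₁ × [1 − ((1+g)/(1+r))^n] / (r − g) = 3,100 × [1 − ((1+0.0022)/(1+r))^288] / (r − 0.0022) = A$446,699.91.

A$446,699.91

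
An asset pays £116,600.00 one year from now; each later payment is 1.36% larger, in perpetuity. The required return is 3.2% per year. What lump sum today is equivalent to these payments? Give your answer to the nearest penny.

Periodic rate r = 0.032 per year.
Growing perpetuity (Gordon): PV = PMT₁ / (r − g) = 116,600 / (r − 0.0136) = £6,336,956.52.

£6,336,956.52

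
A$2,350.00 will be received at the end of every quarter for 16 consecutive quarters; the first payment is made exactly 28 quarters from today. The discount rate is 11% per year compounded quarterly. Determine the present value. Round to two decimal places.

Ordinary annuity of 16 payments, first payment at period 28.
Periodic rate r = 0.11/4 per quarter; n is counted in quarters.
The ordinary-annuity PV formula values the stream one period before the first payment (period 27); discount that back 27 periods:
PV₀ = 2,350 × [1 − (1+r)^−16] / r × (1+r)^−27 = A$14,465.17

A$14,465.17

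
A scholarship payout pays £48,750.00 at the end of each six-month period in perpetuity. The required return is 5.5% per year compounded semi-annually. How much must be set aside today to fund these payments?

Periodic rate r = 0.055/2 per half-year.
Level perpetuity: PV = PMT / r = 48,750 / (0.055/2) = £1,772,727.27.

£1,772,727.27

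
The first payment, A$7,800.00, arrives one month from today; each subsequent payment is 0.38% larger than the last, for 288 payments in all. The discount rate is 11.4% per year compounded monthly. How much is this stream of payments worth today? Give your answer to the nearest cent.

A$1,100,510.54

Periodic rate r = 0.114/12 per month; n is counted in months.
Growing ordinary annuity: PV = PMT₁ × [1 − ((1+g)/(1+r))^n] / (r − g) = 7,800 × [1 − ((1+0.0038)/(1+r))^288] / (r − 0.0038) = A$1,100,510.54.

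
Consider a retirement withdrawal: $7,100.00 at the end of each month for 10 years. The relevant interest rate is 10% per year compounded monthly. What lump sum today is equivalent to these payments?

This is an ordinary annuity: 120 payments of $7,100.00 at the end of each month.
Periodic rate r = 0.1/12 per month; n is counted in months.
PV = PMT × [(1 − (1+r)^−n)/r] = 7,100 × [1 − (1+r)^−120] / r = $537,265.26

$537,265.26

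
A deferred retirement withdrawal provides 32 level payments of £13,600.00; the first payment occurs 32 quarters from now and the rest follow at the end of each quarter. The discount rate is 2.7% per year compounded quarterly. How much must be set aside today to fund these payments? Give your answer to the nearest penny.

Ordinary annuity of 32 payments, first payment at period 32.
Periodic rate r = 0.027/4 per quarter; n is counted in quarters.
The ordinary-annuity PV formula values the stream one period before the first payment (period 31); discount that back 31 periods:
PV₀ = 13,600 × [1 − (1+r)^−32] / r × (1+r)^−31 = £316,773.27

£316,773.27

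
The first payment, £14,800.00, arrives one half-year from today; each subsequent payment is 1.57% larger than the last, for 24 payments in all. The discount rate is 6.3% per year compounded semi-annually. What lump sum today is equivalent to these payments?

Periodic rate r = 0.063/2 per half-year; n is counted in half-years.
Growing ordinary annuity: PV = PMT₁ × [1 − ((1+g)/(1+r))^n] / (r − g) = 14,800 × [1 − ((1+0.0157)/(1+r))^24] / (r − 0.0157) = £289,992.40.

£289,992.40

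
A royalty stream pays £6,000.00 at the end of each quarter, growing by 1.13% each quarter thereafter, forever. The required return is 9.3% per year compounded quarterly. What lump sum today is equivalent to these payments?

£502,092.05

Periodic rate r = 0.093/4 per quarter.
Growing perpetuity (Gordon): PV = PMT₁ / (r − g) = 6,000 / (r − 0.0113) = £502,092.05.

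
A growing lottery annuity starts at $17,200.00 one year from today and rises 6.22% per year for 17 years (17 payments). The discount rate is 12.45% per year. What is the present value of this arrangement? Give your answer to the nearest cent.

Periodic rate r = 0.1245 per year.
Growing ordinary annuity: PV = PMT₁ × [1 − ((1+g)/(1+r))^n] / (r − g) = 17,200 × [1 − ((1+0.0622)/(1+r))^17] / (r − 0.0622) = $171,313.54.

$171,313.54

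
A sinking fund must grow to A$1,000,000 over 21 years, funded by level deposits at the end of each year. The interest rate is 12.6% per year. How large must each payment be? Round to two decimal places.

A$11,365.01

Level ordinary annuity; solve FV = PMT × [((1+r)^n − 1)/r] for PMT.
Periodic rate r = 0.126 per year.
With n = 21: PMT = 1,000,000 / ([((1+r)^n − 1)/r]) = A$11,365.01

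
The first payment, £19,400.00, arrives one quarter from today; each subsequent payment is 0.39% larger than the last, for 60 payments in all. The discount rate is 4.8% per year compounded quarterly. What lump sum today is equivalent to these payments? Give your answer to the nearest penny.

Periodic rate r = 0.048/4 per quarter; n is counted in quarters.
Growing ordinary annuity: PV = PMT₁ × [1 − ((1+g)/(1+r))^n] / (r − g) = 19,400 × [1 − ((1+0.0039)/(1+r))^60] / (r − 0.0039) = £916,248.88.

£916,248.88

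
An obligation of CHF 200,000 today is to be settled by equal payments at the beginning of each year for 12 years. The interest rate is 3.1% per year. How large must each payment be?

CHF 19,604.80

Level annuity due; solve PV = PMT × [(1 − (1+r)^−n)/r] × (1+r) for PMT.
Periodic rate r = 0.031 per year.
With n = 12: PMT = 200,000 / ([(1 − (1+r)^−n)/r] × (1+r)) = CHF 19,604.80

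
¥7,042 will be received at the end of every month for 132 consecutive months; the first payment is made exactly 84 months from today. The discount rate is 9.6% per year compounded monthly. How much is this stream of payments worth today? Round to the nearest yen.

Ordinary annuity of 132 payments, first payment at period 84.
Periodic rate r = 0.096/12 per month; n is counted in months.
The ordinary-annuity PV formula values the stream one period before the first payment (period 83); discount that back 83 periods:
PV₀ = 7,042 × [1 − (1+r)^−132] / r × (1+r)^−83 = ¥295,636

¥295,636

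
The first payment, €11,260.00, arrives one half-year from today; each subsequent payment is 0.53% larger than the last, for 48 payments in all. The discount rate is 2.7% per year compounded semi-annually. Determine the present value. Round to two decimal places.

Periodic rate r = 0.027/2 per half-year; n is counted in half-years.
Growing ordinary annuity: PV = PMT₁ × [1 − ((1+g)/(1+r))^n] / (r − g) = 11,260 × [1 − ((1+0.0053)/(1+r))^48] / (r − 0.0053) = €443,397.25.

€443,397.25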